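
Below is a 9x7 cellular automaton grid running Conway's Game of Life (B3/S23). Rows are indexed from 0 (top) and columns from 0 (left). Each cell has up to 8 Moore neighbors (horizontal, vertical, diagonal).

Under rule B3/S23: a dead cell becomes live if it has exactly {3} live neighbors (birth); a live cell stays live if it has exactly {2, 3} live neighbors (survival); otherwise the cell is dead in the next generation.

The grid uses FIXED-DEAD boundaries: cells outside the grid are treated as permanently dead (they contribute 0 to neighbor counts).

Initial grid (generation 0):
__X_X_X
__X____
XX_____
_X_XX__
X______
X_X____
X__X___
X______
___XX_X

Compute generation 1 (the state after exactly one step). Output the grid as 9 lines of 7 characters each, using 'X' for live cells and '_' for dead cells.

Simulating step by step:
Generation 0 (given above): 18 live cells
Generation 1: 15 live cells
(generation 1 grid is the final answer)

Answer: ___X___
__XX___
XX_X___
_XX____
X_XX___
X______
X______
___XX__
_______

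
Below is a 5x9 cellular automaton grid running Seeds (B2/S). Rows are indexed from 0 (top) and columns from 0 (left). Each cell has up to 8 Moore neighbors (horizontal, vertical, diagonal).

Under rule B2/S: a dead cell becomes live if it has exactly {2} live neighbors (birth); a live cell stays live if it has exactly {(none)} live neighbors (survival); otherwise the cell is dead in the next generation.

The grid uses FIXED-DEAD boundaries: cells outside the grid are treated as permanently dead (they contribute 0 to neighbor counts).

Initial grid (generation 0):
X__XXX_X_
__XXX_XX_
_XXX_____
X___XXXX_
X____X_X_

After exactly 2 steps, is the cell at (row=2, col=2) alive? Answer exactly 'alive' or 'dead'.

Simulating step by step:
Generation 0 (given above): 21 live cells
Generation 1: 9 live cells
_X______X
X_______X
X_______X
________X
_X______X
Generation 2: 6 live cells
X______X_
_________
_X_______
XX_______
_______X_

Cell (2,2) at generation 2: 0 -> dead

Answer: dead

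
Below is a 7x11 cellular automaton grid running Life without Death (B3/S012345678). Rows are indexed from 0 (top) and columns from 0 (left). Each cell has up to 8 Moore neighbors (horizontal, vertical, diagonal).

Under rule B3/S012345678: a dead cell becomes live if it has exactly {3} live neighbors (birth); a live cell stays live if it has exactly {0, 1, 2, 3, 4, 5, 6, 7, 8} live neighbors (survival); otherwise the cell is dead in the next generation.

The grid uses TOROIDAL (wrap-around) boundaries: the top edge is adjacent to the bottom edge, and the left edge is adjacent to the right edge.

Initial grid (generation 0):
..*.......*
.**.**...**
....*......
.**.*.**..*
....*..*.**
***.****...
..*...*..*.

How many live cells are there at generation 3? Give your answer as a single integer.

Answer: 48

Derivation:
Simulating step by step:
Generation 0 (given above): 29 live cells
Generation 1: 42 live cells
*.*..*....*
***.**...**
....*.*..**
***.*.*****
....*..*.**
***.****.*.
*.*...**.**
Generation 2: 46 live cells
*.*.**..*.*
***.***..**
....*.*..**
***.*.*****
....*..*.**
***.****.*.
*.*.*.**.**
Generation 3: 48 live cells
*.*.**..*.*
***.*******
....*.*..**
***.*.*****
....*..*.**
***.****.*.
*.*.*.**.**
Population at generation 3: 48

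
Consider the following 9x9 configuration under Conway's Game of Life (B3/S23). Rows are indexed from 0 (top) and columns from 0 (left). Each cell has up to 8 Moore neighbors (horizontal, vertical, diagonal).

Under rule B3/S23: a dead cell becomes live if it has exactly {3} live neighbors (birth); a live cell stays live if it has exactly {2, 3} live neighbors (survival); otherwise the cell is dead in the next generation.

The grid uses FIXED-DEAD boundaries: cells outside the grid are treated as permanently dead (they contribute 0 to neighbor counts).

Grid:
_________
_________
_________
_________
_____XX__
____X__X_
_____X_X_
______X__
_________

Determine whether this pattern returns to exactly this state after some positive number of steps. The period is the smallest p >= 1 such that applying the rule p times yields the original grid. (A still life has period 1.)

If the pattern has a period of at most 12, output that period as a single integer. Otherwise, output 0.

Simulating and comparing each generation to the original:
Gen 0 (original, given above): 7 live cells
Gen 1: 7 live cells, MATCHES original -> period = 1

Answer: 1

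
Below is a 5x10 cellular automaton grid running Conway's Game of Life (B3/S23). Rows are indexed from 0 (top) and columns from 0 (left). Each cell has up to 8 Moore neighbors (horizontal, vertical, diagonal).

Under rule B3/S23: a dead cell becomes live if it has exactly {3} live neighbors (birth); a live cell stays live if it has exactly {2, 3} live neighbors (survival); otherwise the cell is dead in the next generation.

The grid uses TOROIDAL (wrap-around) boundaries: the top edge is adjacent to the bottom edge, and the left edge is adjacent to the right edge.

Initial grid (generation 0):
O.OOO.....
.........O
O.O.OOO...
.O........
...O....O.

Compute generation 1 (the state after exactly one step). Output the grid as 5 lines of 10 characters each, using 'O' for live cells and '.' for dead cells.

Answer: ..OOO....O
O.O......O
OO...O....
.OOOOO....
.O.OO.....

Derivation:
Simulating step by step:
Generation 0 (given above): 13 live cells
Generation 1: 18 live cells
(generation 1 grid is the final answer)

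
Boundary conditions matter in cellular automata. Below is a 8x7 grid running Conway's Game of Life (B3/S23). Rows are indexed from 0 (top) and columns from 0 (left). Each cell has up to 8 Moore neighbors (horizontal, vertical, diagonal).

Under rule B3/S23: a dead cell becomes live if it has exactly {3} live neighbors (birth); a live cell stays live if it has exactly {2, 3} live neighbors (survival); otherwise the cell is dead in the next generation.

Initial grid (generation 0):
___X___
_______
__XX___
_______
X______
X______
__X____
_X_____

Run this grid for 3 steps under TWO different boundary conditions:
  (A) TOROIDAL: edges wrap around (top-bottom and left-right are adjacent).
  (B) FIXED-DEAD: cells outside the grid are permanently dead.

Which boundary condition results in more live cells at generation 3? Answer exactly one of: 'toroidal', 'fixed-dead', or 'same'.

Answer: toroidal

Derivation:
Under TOROIDAL boundary, generation 3:
_______
_______
_______
_______
_______
_______
_______
_X_X___
Population = 2

Under FIXED-DEAD boundary, generation 3:
_______
_______
_______
_______
_______
_______
_______
_______
Population = 0

Comparison: toroidal=2, fixed-dead=0 -> toroidal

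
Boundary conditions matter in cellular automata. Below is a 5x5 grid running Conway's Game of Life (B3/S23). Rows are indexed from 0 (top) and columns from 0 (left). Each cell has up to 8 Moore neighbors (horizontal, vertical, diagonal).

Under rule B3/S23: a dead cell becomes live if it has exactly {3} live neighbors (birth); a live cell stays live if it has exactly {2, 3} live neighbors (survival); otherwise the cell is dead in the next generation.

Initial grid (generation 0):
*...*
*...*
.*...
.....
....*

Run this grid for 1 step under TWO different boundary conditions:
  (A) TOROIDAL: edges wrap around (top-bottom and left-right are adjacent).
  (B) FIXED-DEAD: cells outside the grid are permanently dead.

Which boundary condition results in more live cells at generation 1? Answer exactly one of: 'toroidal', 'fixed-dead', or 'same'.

Under TOROIDAL boundary, generation 1:
...*.
.*..*
*....
.....
*...*
Population = 6

Under FIXED-DEAD boundary, generation 1:
.....
**...
.....
.....
.....
Population = 2

Comparison: toroidal=6, fixed-dead=2 -> toroidal

Answer: toroidal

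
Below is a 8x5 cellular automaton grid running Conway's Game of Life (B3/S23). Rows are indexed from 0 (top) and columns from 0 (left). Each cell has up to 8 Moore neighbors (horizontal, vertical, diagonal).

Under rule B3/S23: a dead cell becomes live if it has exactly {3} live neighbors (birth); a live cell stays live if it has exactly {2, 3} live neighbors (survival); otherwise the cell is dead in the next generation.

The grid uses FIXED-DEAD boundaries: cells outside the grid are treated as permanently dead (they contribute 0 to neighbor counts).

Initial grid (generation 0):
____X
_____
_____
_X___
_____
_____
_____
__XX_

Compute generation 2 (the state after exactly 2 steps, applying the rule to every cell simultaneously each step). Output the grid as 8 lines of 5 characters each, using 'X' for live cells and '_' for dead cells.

Simulating step by step:
Generation 0 (given above): 4 live cells
Generation 1: 0 live cells
_____
_____
_____
_____
_____
_____
_____
_____
Generation 2: 0 live cells
(generation 2 grid is the final answer)

Answer: _____
_____
_____
_____
_____
_____
_____
_____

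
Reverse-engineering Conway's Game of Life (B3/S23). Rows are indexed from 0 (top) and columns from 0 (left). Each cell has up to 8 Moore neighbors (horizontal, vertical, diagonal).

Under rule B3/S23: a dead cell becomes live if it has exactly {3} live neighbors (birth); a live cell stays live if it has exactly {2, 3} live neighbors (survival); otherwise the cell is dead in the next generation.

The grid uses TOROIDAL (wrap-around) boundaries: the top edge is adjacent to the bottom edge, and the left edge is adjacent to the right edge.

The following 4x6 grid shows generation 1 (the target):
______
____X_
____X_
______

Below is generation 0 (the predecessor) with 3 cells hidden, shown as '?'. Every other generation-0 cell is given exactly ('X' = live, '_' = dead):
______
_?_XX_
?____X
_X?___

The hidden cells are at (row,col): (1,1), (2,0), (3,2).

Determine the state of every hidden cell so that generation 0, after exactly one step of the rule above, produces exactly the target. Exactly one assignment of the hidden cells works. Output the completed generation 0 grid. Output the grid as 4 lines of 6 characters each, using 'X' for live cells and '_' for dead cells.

Hidden generation-0 cells (in order): (1,1), (2,0), (3,2).
A hidden cell only influences target cells in its own 3x3 neighborhood. Try each of the 2^3 = 8 assignments, step the completed generation 0 forward once under B3/S23, and compare with the target:
  (1,1)=_ (2,0)=_ (3,2)=_ -> step reproduces the target at every cell -> ACCEPT
  (1,1)=_ (2,0)=_ (3,2)=X -> step gives (0,2)='X' but target has '_' -> reject
  (1,1)=_ (2,0)=X (3,2)=_ -> step gives (1,5)='X' but target has '_' -> reject
  (1,1)=_ (2,0)=X (3,2)=X -> step gives (0,2)='X' but target has '_' -> reject
  (1,1)=X (2,0)=_ (3,2)=_ -> step gives (0,2)='X' but target has '_' -> reject
  (1,1)=X (2,0)=_ (3,2)=X -> step gives (0,1)='X' but target has '_' -> reject
  (1,1)=X (2,0)=X (3,2)=_ -> step gives (0,2)='X' but target has '_' -> reject
  (1,1)=X (2,0)=X (3,2)=X -> step gives (0,1)='X' but target has '_' -> reject
Unique solution: (1,1)=dead, (2,0)=dead, (3,2)=dead.
Check: live-neighbor counts of every cell in the completed generation 0:
112221
101122
212231
201011
Applying B3/S23 to generation 0 with these counts gives:
______
____X_
____X_
______
which matches the target exactly.

Answer: ______
___XX_
_____X
_X____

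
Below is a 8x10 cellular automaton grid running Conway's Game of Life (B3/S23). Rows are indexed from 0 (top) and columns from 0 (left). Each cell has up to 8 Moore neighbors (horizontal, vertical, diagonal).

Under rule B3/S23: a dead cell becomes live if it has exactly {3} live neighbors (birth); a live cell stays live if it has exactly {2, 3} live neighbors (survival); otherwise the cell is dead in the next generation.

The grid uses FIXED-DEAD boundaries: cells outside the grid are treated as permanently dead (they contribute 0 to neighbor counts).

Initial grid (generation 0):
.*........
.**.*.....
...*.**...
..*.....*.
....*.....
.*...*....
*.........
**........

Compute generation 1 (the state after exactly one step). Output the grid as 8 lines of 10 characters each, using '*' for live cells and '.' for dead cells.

Simulating step by step:
Generation 0 (given above): 15 live cells
Generation 1: 17 live cells
(generation 1 grid is the final answer)

Answer: .**.......
.*****....
.*.***....
...***....
..........
..........
*.........
**........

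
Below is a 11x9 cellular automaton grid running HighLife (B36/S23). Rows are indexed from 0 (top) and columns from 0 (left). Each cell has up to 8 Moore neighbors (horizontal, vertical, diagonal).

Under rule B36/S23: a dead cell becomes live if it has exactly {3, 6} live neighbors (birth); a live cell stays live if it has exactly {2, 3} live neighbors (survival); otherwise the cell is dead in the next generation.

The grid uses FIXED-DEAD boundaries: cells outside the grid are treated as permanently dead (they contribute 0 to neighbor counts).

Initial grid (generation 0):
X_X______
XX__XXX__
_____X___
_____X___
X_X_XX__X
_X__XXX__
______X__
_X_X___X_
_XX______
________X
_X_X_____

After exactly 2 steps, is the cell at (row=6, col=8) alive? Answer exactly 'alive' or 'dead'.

Simulating step by step:
Generation 0 (given above): 27 live cells
Generation 1: 24 live cells
X____X___
XX__XXX__
_________
_____XX__
_X_X_____
_X_XX_XX_
__X_X_XX_
_X_______
_XX______
_X_______
_________
Generation 2: 29 live cells
XX__XXX__
XX__XXX__
____X____
_________
___X___X_
_X__X_XX_
_XX_X_XX_
_X_X_____
XXX______
_XX______
_________

Cell (6,8) at generation 2: 0 -> dead

Answer: dead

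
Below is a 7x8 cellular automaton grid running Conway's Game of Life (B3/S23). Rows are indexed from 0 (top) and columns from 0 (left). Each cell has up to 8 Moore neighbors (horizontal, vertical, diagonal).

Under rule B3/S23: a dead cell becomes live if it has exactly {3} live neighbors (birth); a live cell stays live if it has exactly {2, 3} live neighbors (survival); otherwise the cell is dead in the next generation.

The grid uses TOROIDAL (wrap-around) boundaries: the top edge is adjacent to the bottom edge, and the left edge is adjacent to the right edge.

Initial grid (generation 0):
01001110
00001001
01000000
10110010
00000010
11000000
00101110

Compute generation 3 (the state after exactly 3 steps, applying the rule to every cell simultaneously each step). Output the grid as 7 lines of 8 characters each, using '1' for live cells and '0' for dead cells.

Simulating step by step:
Generation 0 (given above): 18 live cells
Generation 1: 23 live cells
00000001
10001010
11110001
01100001
10100000
01000011
10111011
Generation 2: 16 live cells
01001000
00110010
00010010
00000001
00100010
00000110
01110100
Generation 3: 26 live cells
(generation 3 grid is the final answer)

Answer: 01001100
00111100
00110011
00000011
00000111
01011110
01110110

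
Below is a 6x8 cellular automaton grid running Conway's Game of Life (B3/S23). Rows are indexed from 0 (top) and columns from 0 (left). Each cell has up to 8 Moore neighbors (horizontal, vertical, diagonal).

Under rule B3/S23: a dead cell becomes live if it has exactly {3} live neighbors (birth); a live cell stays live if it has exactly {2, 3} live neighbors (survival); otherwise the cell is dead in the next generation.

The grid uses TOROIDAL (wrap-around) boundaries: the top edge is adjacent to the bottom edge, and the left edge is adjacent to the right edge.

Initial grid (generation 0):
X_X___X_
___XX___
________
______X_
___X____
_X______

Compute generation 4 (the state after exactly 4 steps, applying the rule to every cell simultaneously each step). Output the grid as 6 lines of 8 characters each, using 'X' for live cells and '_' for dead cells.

Simulating step by step:
Generation 0 (given above): 8 live cells
Generation 1: 6 live cells
_XXX____
___X____
________
________
________
_XX_____
Generation 2: 5 live cells
_X_X____
___X____
________
________
________
_X_X____
Generation 3: 3 live cells
___XX___
__X_____
________
________
________
________
Generation 4: 2 live cells
(generation 4 grid is the final answer)

Answer: ___X____
___X____
________
________
________
________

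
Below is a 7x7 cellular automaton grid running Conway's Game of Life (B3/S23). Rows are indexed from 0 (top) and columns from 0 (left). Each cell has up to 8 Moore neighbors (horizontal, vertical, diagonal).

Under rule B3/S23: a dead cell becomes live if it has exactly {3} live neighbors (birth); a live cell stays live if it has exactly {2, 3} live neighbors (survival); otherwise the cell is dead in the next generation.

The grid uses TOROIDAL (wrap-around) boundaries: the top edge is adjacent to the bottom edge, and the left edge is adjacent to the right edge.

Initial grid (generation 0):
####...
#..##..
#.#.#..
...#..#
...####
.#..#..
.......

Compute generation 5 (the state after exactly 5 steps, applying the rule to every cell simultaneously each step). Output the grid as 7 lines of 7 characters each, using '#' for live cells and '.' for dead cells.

Answer: ...#.#.
...##..
...#.#.
...#.#.
...#...
...#.#.
...#.#.

Derivation:
Simulating step by step:
Generation 0 (given above): 18 live cells
Generation 1: 25 live cells
#####..
#...#.#
###.###
#.#...#
#.##..#
...##..
#..#...
Generation 2: 16 live cells
..#.##.
.......
..#.#..
....#..
#.#.###
##..#.#
#......
Generation 3: 12 live cells
.......
....##.
...#...
.#..#.#
....#..
...##..
#..##..
Generation 4: 11 live cells
...#.#.
....#..
...#...
...###.
....#..
.....#.
...##..
Generation 5: 13 live cells
(generation 5 grid is the final answer)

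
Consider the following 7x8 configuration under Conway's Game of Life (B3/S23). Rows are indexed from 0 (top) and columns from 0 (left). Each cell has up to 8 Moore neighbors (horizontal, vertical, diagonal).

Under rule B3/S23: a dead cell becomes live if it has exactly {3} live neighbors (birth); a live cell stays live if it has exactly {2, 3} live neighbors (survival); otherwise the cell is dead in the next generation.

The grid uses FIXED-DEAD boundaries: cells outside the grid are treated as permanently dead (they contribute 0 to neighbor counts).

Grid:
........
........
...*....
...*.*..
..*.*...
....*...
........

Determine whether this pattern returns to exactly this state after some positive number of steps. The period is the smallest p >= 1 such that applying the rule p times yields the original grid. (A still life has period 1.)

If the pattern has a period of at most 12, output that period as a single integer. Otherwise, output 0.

Simulating and comparing each generation to the original:
Gen 0 (original, given above): 6 live cells
Gen 1: 6 live cells, differs from original
Gen 2: 6 live cells, MATCHES original -> period = 2

Answer: 2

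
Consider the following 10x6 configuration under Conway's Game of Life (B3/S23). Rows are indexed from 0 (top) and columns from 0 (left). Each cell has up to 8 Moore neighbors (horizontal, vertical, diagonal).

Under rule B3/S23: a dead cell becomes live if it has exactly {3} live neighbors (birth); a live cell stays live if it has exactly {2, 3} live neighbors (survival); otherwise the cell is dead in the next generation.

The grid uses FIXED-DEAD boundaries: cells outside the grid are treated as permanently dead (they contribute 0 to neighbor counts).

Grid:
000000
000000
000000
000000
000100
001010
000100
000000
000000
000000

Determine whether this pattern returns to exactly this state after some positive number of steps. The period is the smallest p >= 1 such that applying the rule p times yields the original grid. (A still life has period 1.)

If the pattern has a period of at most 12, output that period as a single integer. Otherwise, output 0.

Simulating and comparing each generation to the original:
Gen 0 (original, given above): 4 live cells
Gen 1: 4 live cells, MATCHES original -> period = 1

Answer: 1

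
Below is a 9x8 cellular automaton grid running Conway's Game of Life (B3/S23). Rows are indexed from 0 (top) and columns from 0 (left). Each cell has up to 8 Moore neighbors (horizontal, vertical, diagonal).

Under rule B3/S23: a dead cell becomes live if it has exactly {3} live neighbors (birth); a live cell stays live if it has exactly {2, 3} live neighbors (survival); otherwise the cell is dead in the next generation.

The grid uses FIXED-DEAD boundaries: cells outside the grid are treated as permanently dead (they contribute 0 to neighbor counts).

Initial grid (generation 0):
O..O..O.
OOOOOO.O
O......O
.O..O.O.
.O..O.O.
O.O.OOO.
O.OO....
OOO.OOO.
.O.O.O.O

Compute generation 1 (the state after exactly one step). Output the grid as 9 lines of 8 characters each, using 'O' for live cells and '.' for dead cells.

Simulating step by step:
Generation 0 (given above): 36 live cells
Generation 1: 34 live cells
(generation 1 grid is the final answer)

Answer: O..O.OO.
O.OOOO.O
O......O
OO....OO
OOO.O.OO
O.O.O.O.
O.......
O....OO.
OO.O.O..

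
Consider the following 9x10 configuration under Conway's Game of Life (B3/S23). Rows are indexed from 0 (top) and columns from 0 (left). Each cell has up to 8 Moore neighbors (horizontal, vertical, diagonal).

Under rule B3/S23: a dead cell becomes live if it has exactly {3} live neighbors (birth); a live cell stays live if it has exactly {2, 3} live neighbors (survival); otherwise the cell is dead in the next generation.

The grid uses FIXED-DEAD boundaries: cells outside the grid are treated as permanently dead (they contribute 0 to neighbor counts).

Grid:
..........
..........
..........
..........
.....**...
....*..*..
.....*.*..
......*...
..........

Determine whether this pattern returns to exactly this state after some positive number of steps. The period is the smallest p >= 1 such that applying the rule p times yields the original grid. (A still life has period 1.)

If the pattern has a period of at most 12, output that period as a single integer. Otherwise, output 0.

Simulating and comparing each generation to the original:
Gen 0 (original, given above): 7 live cells
Gen 1: 7 live cells, MATCHES original -> period = 1

Answer: 1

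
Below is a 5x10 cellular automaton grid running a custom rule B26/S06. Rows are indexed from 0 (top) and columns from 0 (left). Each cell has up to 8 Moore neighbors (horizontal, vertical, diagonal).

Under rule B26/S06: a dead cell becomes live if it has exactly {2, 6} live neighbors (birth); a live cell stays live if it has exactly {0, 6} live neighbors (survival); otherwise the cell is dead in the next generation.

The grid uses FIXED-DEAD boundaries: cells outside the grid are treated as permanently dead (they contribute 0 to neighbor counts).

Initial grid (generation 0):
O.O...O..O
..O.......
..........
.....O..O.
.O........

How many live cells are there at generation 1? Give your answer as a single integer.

Simulating step by step:
Generation 0 (given above): 8 live cells
Generation 1: 8 live cells
O..O..O..O
...O......
..........
.....O..O.
.O........
Population at generation 1: 8

Answer: 8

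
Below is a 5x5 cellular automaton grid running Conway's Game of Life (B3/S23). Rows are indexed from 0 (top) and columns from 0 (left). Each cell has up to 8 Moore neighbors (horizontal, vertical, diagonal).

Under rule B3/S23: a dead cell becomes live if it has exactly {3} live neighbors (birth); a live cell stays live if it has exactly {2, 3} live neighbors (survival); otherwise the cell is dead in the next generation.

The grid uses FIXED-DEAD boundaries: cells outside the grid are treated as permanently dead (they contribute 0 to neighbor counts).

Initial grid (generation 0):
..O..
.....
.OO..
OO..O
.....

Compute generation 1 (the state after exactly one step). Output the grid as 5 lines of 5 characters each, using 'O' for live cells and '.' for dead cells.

Simulating step by step:
Generation 0 (given above): 6 live cells
Generation 1: 8 live cells
(generation 1 grid is the final answer)

Answer: .....
.OO..
OOO..
OOO..
.....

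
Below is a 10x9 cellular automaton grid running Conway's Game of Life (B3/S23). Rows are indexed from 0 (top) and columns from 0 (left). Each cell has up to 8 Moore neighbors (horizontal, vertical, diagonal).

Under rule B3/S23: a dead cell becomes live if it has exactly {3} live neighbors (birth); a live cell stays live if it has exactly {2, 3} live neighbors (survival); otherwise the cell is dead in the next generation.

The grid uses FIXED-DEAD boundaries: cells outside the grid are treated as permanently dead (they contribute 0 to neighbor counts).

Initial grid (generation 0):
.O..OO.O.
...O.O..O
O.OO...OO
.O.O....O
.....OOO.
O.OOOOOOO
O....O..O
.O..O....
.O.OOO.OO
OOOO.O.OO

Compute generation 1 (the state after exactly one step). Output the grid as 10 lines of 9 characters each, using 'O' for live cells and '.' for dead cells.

Simulating step by step:
Generation 0 (given above): 44 live cells
Generation 1: 38 live cells
(generation 1 grid is the final answer)

Answer: ....OOO..
.O.O.O..O
.O.O...OO
.O.OO...O
.O.......
.O.O....O
O.O.....O
OOOO..OOO
.....O.OO
OO.O.O.OO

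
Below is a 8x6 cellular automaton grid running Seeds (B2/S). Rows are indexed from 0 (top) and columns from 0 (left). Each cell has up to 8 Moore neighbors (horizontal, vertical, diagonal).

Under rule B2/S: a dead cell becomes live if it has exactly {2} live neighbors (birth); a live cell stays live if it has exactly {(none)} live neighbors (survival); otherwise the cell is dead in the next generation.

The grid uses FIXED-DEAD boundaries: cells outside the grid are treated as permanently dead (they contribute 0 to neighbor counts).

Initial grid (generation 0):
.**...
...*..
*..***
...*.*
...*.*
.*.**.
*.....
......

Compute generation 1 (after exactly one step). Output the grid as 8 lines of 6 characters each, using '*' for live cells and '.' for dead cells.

Answer: ...*..
*....*
......
......
......
*....*
.****.
......

Derivation:
Simulating step by step:
Generation 0 (given above): 15 live cells
Generation 1: 9 live cells
(generation 1 grid is the final answer)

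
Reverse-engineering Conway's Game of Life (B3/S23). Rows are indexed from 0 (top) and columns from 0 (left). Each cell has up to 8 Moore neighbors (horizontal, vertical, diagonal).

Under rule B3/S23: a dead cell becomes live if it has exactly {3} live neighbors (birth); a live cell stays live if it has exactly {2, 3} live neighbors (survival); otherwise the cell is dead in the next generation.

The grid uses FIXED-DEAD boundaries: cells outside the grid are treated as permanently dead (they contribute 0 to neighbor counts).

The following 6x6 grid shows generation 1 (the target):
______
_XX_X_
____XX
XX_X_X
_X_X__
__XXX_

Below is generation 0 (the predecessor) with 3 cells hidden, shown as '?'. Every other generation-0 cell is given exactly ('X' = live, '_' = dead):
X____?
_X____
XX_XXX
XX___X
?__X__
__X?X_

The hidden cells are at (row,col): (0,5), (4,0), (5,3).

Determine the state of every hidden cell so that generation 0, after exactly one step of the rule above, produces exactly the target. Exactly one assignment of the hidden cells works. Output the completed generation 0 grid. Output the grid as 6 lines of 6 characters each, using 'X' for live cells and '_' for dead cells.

Answer: X_____
_X____
XX_XXX
XX___X
___X__
__XXX_

Derivation:
Hidden generation-0 cells (in order): (0,5), (4,0), (5,3).
A hidden cell only influences target cells in its own 3x3 neighborhood. Try each of the 2^3 = 8 assignments, step the completed generation 0 forward once under B3/S23, and compare with the target:
  (0,5)=_ (4,0)=_ (5,3)=_ -> step gives (4,2)='X' but target has '_' -> reject
  (0,5)=_ (4,0)=_ (5,3)=X -> step reproduces the target at every cell -> ACCEPT
  (0,5)=_ (4,0)=X (5,3)=_ -> step gives (3,0)='_' but target has 'X' -> reject
  (0,5)=_ (4,0)=X (5,3)=X -> step gives (3,0)='_' but target has 'X' -> reject
  (0,5)=X (4,0)=_ (5,3)=_ -> step gives (1,4)='_' but target has 'X' -> reject
  (0,5)=X (4,0)=_ (5,3)=X -> step gives (1,4)='_' but target has 'X' -> reject
  (0,5)=X (4,0)=X (5,3)=_ -> step gives (1,4)='_' but target has 'X' -> reject
  (0,5)=X (4,0)=X (5,3)=X -> step gives (1,4)='_' but target has 'X' -> reject
Unique solution: (0,5)=dead, (4,0)=dead, (5,3)=live.
Check: live-neighbor counts of every cell in the completed generation 0:
121000
433232
444132
334352
234342
012321
Applying B3/S23 to generation 0 with these counts gives:
______
_XX_X_
____XX
XX_X_X
_X_X__
__XXX_
which matches the target exactly.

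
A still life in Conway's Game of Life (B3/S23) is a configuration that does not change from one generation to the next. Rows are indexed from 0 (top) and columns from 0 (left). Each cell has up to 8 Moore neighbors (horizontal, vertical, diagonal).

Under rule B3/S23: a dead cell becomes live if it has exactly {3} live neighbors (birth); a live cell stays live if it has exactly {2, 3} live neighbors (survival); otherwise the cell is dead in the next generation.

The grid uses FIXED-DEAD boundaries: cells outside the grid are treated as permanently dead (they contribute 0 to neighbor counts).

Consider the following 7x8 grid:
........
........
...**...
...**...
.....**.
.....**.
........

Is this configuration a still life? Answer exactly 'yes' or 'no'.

Compute generation 1 and compare to generation 0 (given above):
Generation 1:
........
........
...**...
...*....
......*.
.....**.
........
Cell (3,4) differs: gen0=1 vs gen1=0 -> NOT a still life.

Answer: no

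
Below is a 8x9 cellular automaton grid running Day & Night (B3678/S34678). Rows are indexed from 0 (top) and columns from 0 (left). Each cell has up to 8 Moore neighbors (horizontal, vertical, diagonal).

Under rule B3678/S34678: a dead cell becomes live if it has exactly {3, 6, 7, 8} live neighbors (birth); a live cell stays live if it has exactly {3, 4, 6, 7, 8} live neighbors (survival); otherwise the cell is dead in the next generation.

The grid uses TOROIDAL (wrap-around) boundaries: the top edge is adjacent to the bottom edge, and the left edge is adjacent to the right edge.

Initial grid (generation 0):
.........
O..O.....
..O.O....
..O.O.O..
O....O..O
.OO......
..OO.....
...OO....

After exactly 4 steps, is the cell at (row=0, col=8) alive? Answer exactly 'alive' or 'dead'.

Simulating step by step:
Generation 0 (given above): 16 live cells
Generation 1: 17 live cells
...OO....
.........
.O...O...
.O.......
..OO.....
OOOO.....
.OOOO....
..OO.....
Generation 2: 13 live cells
..OO.....
....O....
.........
.........
O..O.....
..OO.....
O.OOO....
.O.O.....
Generation 3: 9 live cells
..OOO....
...O.....
.........
.........
..O......
..O......
....O....
.OO......
Generation 4: 12 live cells
.OOO.....
..OOO....
.........
.........
.........
...O.....
.OOO.....
..O.O....

Cell (0,8) at generation 4: 0 -> dead

Answer: dead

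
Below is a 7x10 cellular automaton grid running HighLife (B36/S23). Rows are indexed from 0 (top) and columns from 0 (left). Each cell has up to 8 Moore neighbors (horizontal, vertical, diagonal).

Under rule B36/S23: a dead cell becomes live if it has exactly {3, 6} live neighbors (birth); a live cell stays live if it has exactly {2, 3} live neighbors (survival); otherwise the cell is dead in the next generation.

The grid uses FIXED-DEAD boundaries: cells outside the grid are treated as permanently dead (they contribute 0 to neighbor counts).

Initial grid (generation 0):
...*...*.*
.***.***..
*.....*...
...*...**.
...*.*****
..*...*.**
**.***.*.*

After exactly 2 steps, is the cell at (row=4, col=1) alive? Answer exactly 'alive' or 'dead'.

Simulating step by step:
Generation 0 (given above): 31 live cells
Generation 1: 34 live cells
...**..**.
.*****.**.
.*.***..*.
....**...*
..****....
.**....*..
.*******.*
Generation 2: 26 live cells
.....****.
.*.......*
.*.....***
...*..*...
.**..**...
....*..**.
.*.******.

Cell (4,1) at generation 2: 1 -> alive

Answer: alive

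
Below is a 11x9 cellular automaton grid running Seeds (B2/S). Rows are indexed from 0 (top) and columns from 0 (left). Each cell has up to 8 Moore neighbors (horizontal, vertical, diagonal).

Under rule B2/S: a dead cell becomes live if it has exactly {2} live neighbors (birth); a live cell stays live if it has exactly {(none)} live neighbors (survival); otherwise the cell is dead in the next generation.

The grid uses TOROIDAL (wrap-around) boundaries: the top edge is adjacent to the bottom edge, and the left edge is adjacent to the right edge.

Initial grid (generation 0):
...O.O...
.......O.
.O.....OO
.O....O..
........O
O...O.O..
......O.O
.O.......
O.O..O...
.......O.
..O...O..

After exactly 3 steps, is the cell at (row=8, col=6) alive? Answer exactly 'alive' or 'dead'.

Answer: dead

Derivation:
Simulating step by step:
Generation 0 (given above): 21 live cells
Generation 1: 26 live cells
..O.O..O.
O.O.O....
..O......
..O......
.O....O..
.........
.O.......
..O..OOOO
......O.O
..OO.O..O
...OOO.O.
Generation 2: 15 live cells
.........
.....O..O
.........
...O.....
..O......
OOO......
O.O..O..O
.O.......
.O.......
O........
.O.......
Generation 3: 9 live cells
O........
.........
....O....
..O......
O........
.........
...O.....
........O
..O......
..O......
O........

Cell (8,6) at generation 3: 0 -> dead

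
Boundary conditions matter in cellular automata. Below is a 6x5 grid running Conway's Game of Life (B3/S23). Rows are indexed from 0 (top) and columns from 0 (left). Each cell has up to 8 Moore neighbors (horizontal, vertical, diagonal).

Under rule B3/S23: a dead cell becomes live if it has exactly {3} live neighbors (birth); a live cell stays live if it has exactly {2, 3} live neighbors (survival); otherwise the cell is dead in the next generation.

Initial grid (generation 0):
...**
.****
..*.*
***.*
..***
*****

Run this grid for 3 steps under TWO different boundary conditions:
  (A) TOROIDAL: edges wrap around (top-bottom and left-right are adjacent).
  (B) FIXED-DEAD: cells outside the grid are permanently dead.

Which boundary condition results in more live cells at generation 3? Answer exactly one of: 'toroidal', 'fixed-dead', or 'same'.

Under TOROIDAL boundary, generation 3:
.....
.....
.....
.....
.....
.....
Population = 0

Under FIXED-DEAD boundary, generation 3:
.....
.....
.....
.....
.....
.....
Population = 0

Comparison: toroidal=0, fixed-dead=0 -> same

Answer: same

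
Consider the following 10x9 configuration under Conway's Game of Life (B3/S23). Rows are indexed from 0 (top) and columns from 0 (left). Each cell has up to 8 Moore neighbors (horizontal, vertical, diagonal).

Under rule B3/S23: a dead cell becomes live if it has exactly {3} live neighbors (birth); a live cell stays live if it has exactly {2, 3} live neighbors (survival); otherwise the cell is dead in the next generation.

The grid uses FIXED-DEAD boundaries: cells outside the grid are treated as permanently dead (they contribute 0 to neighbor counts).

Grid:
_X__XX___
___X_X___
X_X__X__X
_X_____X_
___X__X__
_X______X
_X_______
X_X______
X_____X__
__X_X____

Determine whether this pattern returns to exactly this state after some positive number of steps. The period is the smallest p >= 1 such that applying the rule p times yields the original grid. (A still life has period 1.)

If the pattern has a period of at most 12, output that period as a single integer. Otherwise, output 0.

Answer: 0

Derivation:
Simulating and comparing each generation to the original:
Gen 0 (original, given above): 22 live cells
Gen 1: 23 live cells, differs from original
Gen 2: 22 live cells, differs from original
Gen 3: 19 live cells, differs from original
Gen 4: 24 live cells, differs from original
Gen 5: 16 live cells, differs from original
Gen 6: 22 live cells, differs from original
Gen 7: 16 live cells, differs from original
Gen 8: 17 live cells, differs from original
Gen 9: 19 live cells, differs from original
Gen 10: 21 live cells, differs from original
Gen 11: 22 live cells, differs from original
Gen 12: 21 live cells, differs from original
No period found within 12 steps.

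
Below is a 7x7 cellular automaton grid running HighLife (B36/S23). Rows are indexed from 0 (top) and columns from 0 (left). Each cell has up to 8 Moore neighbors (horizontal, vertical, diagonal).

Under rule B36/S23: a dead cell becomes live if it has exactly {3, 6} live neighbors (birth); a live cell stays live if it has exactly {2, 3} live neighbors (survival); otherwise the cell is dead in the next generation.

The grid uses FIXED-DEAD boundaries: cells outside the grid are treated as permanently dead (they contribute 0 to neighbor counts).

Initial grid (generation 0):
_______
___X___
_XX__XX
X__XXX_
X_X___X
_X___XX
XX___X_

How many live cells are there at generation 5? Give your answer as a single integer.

Simulating step by step:
Generation 0 (given above): 18 live cells
Generation 1: 19 live cells
_______
__X____
_XX__XX
X__XX__
X_XX__X
__X__XX
XX___XX
Generation 2: 18 live cells
_______
_XX____
_XX_XX_
X___X_X
__X___X
X_XXX__
_X___XX
Generation 3: 21 live cells
_______
_XXX___
X_X_XX_
__X_X_X
__X_X__
__XXX_X
_XXXXX_
Generation 4: 16 live cells
__X____
_XXXX__
___XXX_
__XXX__
_XX_X__
_______
_X___X_
Generation 5: 13 live cells
_XX____
_X___X_
_XX__X_
_X_____
_XX_X__
_XX____
_______
Population at generation 5: 13

Answer: 13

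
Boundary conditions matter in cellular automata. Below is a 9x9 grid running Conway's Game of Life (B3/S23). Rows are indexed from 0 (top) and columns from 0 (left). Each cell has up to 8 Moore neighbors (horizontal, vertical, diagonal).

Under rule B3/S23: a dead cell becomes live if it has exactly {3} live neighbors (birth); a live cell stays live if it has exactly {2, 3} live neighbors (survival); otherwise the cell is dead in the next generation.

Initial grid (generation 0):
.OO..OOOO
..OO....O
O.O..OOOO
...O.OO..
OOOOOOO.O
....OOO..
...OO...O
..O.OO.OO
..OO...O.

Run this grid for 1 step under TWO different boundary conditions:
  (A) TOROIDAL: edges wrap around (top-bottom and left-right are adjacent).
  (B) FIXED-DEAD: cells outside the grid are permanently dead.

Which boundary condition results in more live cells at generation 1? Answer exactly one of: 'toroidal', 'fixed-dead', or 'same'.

Answer: fixed-dead

Derivation:
Under TOROIDAL boundary, generation 1:
OO..O.O.O
...OO....
OOO..O..O
.........
OOO......
.O....O.O
........O
..O..OOOO
O........
Population = 25

Under FIXED-DEAD boundary, generation 1:
.OOO..OOO
...OO....
.OO..O..O
O.......O
.OO......
.O....O..
........O
..O..OOOO
..OOO.OOO
Population = 30

Comparison: toroidal=25, fixed-dead=30 -> fixed-dead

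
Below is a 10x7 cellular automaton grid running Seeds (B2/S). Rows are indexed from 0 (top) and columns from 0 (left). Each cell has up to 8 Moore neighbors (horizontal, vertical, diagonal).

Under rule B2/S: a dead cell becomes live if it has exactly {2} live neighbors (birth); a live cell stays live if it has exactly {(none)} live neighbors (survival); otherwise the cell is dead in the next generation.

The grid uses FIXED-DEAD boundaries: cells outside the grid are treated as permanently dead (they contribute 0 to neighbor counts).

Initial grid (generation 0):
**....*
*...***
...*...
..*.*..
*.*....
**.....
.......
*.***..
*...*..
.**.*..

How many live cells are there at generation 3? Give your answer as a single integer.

Simulating step by step:
Generation 0 (given above): 23 live cells
Generation 1: 11 live cells
....*..
..**...
.**...*
.......
.......
..*....
....*..
.....*.
.......
*....*.
Generation 2: 12 live cells
..*....
....**.
.......
.**....
.......
...*...
...*.*.
....*..
....***
.......
Generation 3: 16 live cells
...***.
...*...
.*****.
.......
.*.*...
..*....
..*....
.......
...*...
....*.*
Population at generation 3: 16

Answer: 16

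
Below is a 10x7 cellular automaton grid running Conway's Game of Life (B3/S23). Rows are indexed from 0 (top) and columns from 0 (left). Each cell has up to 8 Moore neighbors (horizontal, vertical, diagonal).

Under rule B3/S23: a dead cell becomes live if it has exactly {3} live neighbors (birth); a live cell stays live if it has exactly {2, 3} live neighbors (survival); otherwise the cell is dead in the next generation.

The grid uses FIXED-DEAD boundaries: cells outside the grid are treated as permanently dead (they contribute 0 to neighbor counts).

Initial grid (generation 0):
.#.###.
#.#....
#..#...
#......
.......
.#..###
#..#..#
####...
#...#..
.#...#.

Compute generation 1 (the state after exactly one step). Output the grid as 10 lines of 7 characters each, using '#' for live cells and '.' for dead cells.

Answer: .####..
#.#....
#......
.......
.....#.
....###
#..#..#
#.###..
#..##..
.......

Derivation:
Simulating step by step:
Generation 0 (given above): 24 live cells
Generation 1: 21 live cells
(generation 1 grid is the final answer)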